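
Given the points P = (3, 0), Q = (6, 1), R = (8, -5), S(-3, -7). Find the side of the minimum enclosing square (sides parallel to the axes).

11

The bounding box has width 11 and height 8.
An axis-aligned square enclosing the set must have side ≥ max(width, height).
So the minimum side is max(11, 8) = 11.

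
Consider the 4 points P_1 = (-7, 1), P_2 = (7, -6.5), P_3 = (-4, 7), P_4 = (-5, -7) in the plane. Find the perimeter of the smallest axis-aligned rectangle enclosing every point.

Width = max x − min x = 7 − (-7) = 14.
Height = max y − min y = 7 − (-7) = 14.
Perimeter = 2(14 + 14) = 56.

56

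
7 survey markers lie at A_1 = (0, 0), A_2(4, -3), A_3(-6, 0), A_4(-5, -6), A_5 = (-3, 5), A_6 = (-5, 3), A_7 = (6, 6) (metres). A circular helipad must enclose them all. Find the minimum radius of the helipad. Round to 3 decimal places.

By Welzl's lemma the MEC is supported by two points (diametrically opposite) or three points (on a circumcircle).
The farthest pair is A_4–A_7 with squared distance 265. The circle on this segment as diameter has centre (0.5, 0) and r² = 265/4 = 66.25.
Check A_1: distance² to centre = 0.25 ≤ 66.25, so it lies inside.
All remaining points lie in this disk, and no smaller disk contains both endpoints, so this is the minimum enclosing circle.
r = √(66.25) ≈ 8.139.

8.139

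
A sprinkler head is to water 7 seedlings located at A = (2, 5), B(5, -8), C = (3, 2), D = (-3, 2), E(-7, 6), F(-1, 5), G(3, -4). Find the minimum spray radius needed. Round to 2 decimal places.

The minimum enclosing circle of a finite set is fixed by two of the points (as a diameter) or three (as a circumcircle).
The farthest pair is B–E with squared distance 340. The circle on this segment as diameter has centre (-1, -1) and r² = 340/4 = 85.
Check A: distance² to centre = 45 ≤ 85, so it lies inside.
All remaining points lie in this disk, and no smaller disk contains both endpoints, so this is the minimum enclosing circle.
r = √85 ≈ 9.22.

9.22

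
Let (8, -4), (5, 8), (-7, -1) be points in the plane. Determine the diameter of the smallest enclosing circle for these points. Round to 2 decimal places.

Call the three points A, B, C in the order given.
Side lengths²: AB² = 153, AC² = 234, BC² = 225.
Since AC² = 234 < 225 + 153 = 378, the triangle is acute, so the smallest enclosing circle is the circumcircle.
Circumcentre = (43/38, 25/38), r² = 49725/722.
Diameter = 2r = 2√(49725/722) ≈ 16.60.

16.60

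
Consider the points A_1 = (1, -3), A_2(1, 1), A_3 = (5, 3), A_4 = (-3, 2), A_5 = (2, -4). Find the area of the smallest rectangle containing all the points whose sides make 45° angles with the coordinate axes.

55

In coordinates u = x + y, v = x − y the rectangle is axis-aligned; the map (x,y)→(u,v) scales areas by 2.
u-values: -2, 2, 8, -1, -2; range = 8 − (-2) = 10.
v-values: 4, 0, 2, -5, 6; range = 6 − (-5) = 11.
Area = (10 × 11) / 2 = 55.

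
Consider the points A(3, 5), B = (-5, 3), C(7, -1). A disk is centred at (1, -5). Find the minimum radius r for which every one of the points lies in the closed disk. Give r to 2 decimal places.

10.20

The required radius is the distance from (1, -5) to the farthest point.
Squared distances: 104, 100, 52.
Maximum is 104, attained at A.
r = √104 ≈ 10.20.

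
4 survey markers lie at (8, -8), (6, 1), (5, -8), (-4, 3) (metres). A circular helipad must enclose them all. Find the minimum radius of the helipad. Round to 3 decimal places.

8.139

The farthest pair is (8, -8)–(-4, 3) with squared distance 265. The circle on this segment as diameter has centre (2, -2.5) and r² = 265/4 = 66.25.
Check (6, 1): distance² to centre = 28.25 ≤ 66.25, so it lies inside.
All remaining points lie in this disk, and no smaller disk contains both endpoints, so this is the minimum enclosing circle.
r = √(66.25) ≈ 8.139.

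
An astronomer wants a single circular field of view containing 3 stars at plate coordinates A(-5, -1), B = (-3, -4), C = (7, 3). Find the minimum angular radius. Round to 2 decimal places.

Side lengths²: AB² = 13, AC² = 160, BC² = 149.
Since AC² = 160 < 149 + 13 = 162, the triangle is acute, so the smallest enclosing circle is the circumcircle.
Circumcentre = (23/22, 19/22), r² = 9685/242.
r = √(9685/242) ≈ 6.33.

6.33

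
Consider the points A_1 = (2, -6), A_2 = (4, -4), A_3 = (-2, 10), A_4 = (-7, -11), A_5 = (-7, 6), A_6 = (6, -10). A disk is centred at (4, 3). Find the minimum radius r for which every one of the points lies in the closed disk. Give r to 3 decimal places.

The required radius is the distance from (4, 3) to the farthest point.
Squared distances: 85, 49, 85, 317, 130, 173.
Maximum is 317, attained at A_4.
r = √317 ≈ 17.804.

17.804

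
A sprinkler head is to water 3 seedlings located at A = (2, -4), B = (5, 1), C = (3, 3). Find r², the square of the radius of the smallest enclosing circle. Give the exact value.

12.5

Side lengths²: AB² = 34, AC² = 50, BC² = 8.
Since AC² = 50 ≥ 34 + 8 = 42, the angle opposite AC is not acute, so the smallest enclosing circle has AC as diameter.
Centre = midpoint of AC = (2.5, -0.5), r² = 50/4 = 12.5.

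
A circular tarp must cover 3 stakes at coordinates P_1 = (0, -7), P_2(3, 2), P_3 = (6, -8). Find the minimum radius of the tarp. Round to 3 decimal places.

5.285

Side lengths²: P_1P_2² = 90, P_1P_3² = 37, P_2P_3² = 109.
Since P_2P_3² = 109 < 90 + 37 = 127, the triangle is acute, so the smallest enclosing circle is the circumcircle.
Circumcentre = (141/38, -123/38), r² = 20165/722.
r = √(20165/722) ≈ 5.285.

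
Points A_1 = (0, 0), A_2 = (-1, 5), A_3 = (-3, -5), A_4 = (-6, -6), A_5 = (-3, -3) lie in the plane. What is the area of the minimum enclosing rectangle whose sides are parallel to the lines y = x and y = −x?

In coordinates u = x + y, v = x − y the rectangle is axis-aligned; the map (x,y)→(u,v) scales areas by 2.
u-values: 0, 4, -8, -12, -6; range = 4 − (-12) = 16.
v-values: 0, -6, 2, 0, 0; range = 2 − (-6) = 8.
Area = (16 × 8) / 2 = 64.

64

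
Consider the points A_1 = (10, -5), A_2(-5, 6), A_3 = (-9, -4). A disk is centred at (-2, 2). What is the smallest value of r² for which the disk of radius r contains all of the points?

The required radius is the distance from (-2, 2) to the farthest point.
Squared distances: 193, 25, 85.
Maximum is 193, attained at A_1.

193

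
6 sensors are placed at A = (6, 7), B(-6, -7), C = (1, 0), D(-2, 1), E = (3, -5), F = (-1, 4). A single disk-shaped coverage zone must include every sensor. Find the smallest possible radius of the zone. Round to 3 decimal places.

9.220

The farthest pair is A–B with squared distance 340. The circle on this segment as diameter has centre (0, 0) and r² = 340/4 = 85.
Check C: distance² to centre = 1 ≤ 85, so it lies inside.
All remaining points lie in this disk, and no smaller disk contains both endpoints, so this is the minimum enclosing circle.
r = √85 ≈ 9.220.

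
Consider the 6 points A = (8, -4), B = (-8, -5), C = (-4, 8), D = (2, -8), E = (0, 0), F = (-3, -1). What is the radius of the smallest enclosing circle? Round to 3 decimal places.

9.070

The minimum enclosing circle of a finite set is fixed by two of the points (as a diameter) or three (as a circumcircle).
The minimum enclosing circle is determined by three boundary points: A, B, C.
Their circumcentre is (-9/34, -9/34) with r² = 47545/578.
The farthest remaining point D is at distance² 37549/578 ≤ 47545/578.
r = √(47545/578) ≈ 9.070.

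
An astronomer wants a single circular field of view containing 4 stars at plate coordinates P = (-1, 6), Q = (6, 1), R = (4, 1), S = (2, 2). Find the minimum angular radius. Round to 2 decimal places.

4.30

A smallest enclosing disk is always determined by at most three of the input points on its boundary.
The farthest pair is P–Q with squared distance 74. The circle on this segment as diameter has centre (2.5, 3.5) and r² = 74/4 = 18.5.
Check R: distance² to centre = 8.5 ≤ 18.5, so it lies inside.
All remaining points lie in this disk, and no smaller disk contains both endpoints, so this is the minimum enclosing circle.
r = √(18.5) ≈ 4.30.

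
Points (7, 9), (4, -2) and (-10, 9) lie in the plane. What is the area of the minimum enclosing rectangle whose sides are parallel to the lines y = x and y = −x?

In coordinates u = x + y, v = x − y the rectangle is axis-aligned; the map (x,y)→(u,v) scales areas by 2.
u-values: 16, 2, -1; range = 16 − (-1) = 17.
v-values: -2, 6, -19; range = 6 − (-19) = 25.
Area = (17 × 25) / 2 = 212.5.

212.5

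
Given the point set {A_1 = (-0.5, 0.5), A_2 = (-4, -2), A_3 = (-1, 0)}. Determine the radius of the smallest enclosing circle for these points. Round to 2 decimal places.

Side lengths²: A_1A_2² = 18.5, A_1A_3² = 0.5, A_2A_3² = 13.
Since A_1A_2² = 18.5 ≥ 13 + 0.5 = 13.5, the angle opposite A_1A_2 is not acute, so the smallest enclosing circle has A_1A_2 as diameter.
Centre = midpoint of A_1A_2 = (-2.25, -0.75), r² = 18.5/4 = 4.625.
r = √(4.625) ≈ 2.15.

2.15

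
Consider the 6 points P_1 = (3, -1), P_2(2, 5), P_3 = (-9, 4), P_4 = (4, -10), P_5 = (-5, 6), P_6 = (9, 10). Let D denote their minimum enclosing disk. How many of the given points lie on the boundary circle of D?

The minimum enclosing circle of a finite set is fixed by two of the points (as a diameter) or three (as a circumcircle).
The minimum enclosing circle is determined by three boundary points: P_3, P_4, P_6.
Their circumcentre is (43/22, 25/22) with r² = 31025/242.
The farthest remaining point P_5 is at distance² 17429/242 ≤ 31025/242.
The points at distance exactly r from the centre are P_3, P_4, P_6 — 3 points.

3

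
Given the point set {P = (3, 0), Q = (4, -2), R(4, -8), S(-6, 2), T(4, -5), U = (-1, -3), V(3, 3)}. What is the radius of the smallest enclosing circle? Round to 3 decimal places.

7.072

The minimum enclosing circle is determined by three boundary points: R, S, V.
Their circumcentre is (-0.9, -2.9) with r² = 50.02.
The farthest remaining point T is at distance² 28.42 ≤ 50.02.
r = √(50.02) ≈ 7.072.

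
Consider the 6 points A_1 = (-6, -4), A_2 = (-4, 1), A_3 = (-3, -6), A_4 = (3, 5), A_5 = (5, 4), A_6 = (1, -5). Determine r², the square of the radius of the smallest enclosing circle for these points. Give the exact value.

46.25

The farthest pair is A_1–A_5 with squared distance 185. The circle on this segment as diameter has centre (-0.5, 0) and r² = 185/4 = 46.25.
Check A_2: distance² to centre = 13.25 ≤ 46.25, so it lies inside.
All remaining points lie in this disk, and no smaller disk contains both endpoints, so this is the minimum enclosing circle.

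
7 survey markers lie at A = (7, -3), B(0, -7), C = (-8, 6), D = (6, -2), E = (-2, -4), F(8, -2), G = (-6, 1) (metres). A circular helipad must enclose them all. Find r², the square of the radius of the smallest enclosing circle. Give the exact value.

103685/1296

The minimum enclosing circle of a finite set is fixed by two of the points (as a diameter) or three (as a circumcircle).
The minimum enclosing circle is determined by three boundary points: B, C, F.
Their circumcentre is (-1/36, 35/18) with r² = 103685/1296.
The farthest remaining point A is at distance² 95693/1296 ≤ 103685/1296.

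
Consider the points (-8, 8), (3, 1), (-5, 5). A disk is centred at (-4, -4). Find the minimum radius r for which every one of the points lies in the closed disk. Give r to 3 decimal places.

12.649

The required radius is the distance from (-4, -4) to the farthest point.
Squared distances: 160, 74, 82.
Maximum is 160, attained at (-8, 8).
r = √160 ≈ 12.649.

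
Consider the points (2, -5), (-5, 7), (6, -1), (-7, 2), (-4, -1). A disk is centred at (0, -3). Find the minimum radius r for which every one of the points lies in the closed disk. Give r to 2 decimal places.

11.18

The required radius is the distance from (0, -3) to the farthest point.
Squared distances: 8, 125, 40, 74, 20.
Maximum is 125, attained at (-5, 7).
r = √125 ≈ 11.18.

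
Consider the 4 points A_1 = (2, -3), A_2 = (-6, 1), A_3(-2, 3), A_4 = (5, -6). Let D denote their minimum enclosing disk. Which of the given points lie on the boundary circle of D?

The farthest pair is A_2–A_4 with squared distance 170. The circle on this segment as diameter has centre (-0.5, -2.5) and r² = 170/4 = 42.5.
Check A_1: distance² to centre = 6.5 ≤ 42.5, so it lies inside.
All remaining points lie in this disk, and no smaller disk contains both endpoints, so this is the minimum enclosing circle.
The points at distance exactly r from the centre are A_2, A_4 — 2 points.

A_2, A_4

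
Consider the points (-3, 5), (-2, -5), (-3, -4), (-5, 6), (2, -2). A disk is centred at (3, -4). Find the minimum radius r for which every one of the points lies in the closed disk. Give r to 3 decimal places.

The required radius is the distance from (3, -4) to the farthest point.
Squared distances: 117, 26, 36, 164, 5.
Maximum is 164, attained at (-5, 6).
r = √164 ≈ 12.806.

12.806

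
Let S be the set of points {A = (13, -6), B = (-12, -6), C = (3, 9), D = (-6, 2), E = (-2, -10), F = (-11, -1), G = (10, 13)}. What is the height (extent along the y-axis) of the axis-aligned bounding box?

max y = 13, min y = -10, so height = 23.

23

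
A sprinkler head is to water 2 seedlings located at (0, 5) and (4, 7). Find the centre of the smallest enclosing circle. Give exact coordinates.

The smallest circle enclosing two points has them as diameter endpoints.
Centre = midpoint = (2, 6); r² = |(0, 5)−(4, 7)|²/4 = 20/4 = 5.
Centre = (2, 6).

(2, 6)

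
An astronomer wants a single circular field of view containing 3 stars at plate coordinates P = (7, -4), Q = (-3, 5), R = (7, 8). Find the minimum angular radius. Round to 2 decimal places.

7.02

Side lengths²: PQ² = 181, PR² = 144, QR² = 109.
Since PQ² = 181 < 144 + 109 = 253, the triangle is acute, so the smallest enclosing circle is the circumcircle.
Circumcentre = (3.35, 2), r² = 49.3225.
r = √(49.3225) ≈ 7.02.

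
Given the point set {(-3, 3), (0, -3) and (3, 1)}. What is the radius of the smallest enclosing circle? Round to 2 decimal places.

3.54

Call the three points A, B, C in the order given.
Side lengths²: AB² = 45, AC² = 40, BC² = 25.
Since AB² = 45 < 40 + 25 = 65, the triangle is acute, so the smallest enclosing circle is the circumcircle.
Circumcentre = (-0.5, 0.5), r² = 12.5.
r = √(12.5) ≈ 3.54.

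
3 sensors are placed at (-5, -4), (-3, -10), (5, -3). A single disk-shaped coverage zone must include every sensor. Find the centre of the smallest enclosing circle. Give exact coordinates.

(13/62, -347/62)

Call the three points A, B, C in the order given.
Side lengths²: AB² = 40, AC² = 101, BC² = 113.
Since BC² = 113 < 101 + 40 = 141, the triangle is acute, so the smallest enclosing circle is the circumcircle.
Circumcentre = (13/62, -347/62), r² = 57065/1922.
Centre = (13/62, -347/62).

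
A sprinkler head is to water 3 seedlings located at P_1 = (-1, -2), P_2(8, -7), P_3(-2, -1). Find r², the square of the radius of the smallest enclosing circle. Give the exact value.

34

Side lengths²: P_1P_2² = 106, P_1P_3² = 2, P_2P_3² = 136.
Since P_2P_3² = 136 ≥ 106 + 2 = 108, the angle opposite P_2P_3 is not acute, so the smallest enclosing circle has P_2P_3 as diameter.
Centre = midpoint of P_2P_3 = (3, -4), r² = 136/4 = 34.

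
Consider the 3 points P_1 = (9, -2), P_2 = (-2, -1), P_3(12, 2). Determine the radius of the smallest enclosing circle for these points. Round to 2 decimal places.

Side lengths²: P_1P_2² = 122, P_1P_3² = 25, P_2P_3² = 205.
Since P_2P_3² = 205 ≥ 122 + 25 = 147, the angle opposite P_2P_3 is not acute, so the smallest enclosing circle has P_2P_3 as diameter.
Centre = midpoint of P_2P_3 = (5, 0.5), r² = 205/4 = 51.25.
r = √(51.25) ≈ 7.16.

7.16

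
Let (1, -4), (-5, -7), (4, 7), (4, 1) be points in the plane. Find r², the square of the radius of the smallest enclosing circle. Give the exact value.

69.25

The farthest pair is (-5, -7)–(4, 7) with squared distance 277. The circle on this segment as diameter has centre (-0.5, 0) and r² = 277/4 = 69.25.
Check (1, -4): distance² to centre = 18.25 ≤ 69.25, so it lies inside.
All remaining points lie in this disk, and no smaller disk contains both endpoints, so this is the minimum enclosing circle.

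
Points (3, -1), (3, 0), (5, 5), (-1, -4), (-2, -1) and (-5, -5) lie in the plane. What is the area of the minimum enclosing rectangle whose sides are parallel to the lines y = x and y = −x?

50

In coordinates u = x + y, v = x − y the rectangle is axis-aligned; the map (x,y)→(u,v) scales areas by 2.
u-values: 2, 3, 10, -5, -3, -10; range = 10 − (-10) = 20.
v-values: 4, 3, 0, 3, -1, 0; range = 4 − (-1) = 5.
Area = (20 × 5) / 2 = 50.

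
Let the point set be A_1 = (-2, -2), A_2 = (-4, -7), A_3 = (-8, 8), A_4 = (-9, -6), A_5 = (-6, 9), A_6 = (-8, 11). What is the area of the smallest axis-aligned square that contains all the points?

The bounding box has width 7 and height 18.
An axis-aligned square enclosing the set must have side ≥ max(width, height).
So the minimum side is max(7, 18) = 18.
Area = 18² = 324.

324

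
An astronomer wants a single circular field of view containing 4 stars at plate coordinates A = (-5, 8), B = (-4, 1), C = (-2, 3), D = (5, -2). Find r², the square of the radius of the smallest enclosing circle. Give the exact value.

A smallest enclosing disk is always determined by at most three of the input points on its boundary.
The farthest pair is A–D with squared distance 200. The circle on this segment as diameter has centre (0, 3) and r² = 200/4 = 50.
Check B: distance² to centre = 20 ≤ 50, so it lies inside.
All remaining points lie in this disk, and no smaller disk contains both endpoints, so this is the minimum enclosing circle.

50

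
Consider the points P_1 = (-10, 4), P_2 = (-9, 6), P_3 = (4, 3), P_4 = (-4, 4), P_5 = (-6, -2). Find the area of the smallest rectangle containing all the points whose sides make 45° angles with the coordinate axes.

120

In coordinates u = x + y, v = x − y the rectangle is axis-aligned; the map (x,y)→(u,v) scales areas by 2.
u-values: -6, -3, 7, 0, -8; range = 7 − (-8) = 15.
v-values: -14, -15, 1, -8, -4; range = 1 − (-15) = 16.
Area = (15 × 16) / 2 = 120.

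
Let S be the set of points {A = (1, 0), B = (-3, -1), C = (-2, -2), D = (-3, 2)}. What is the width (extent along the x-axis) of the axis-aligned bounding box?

max x = 1, min x = -3, so width = 4.

4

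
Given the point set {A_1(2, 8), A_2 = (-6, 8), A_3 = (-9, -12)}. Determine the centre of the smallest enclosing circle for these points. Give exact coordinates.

Side lengths²: A_1A_2² = 64, A_1A_3² = 521, A_2A_3² = 409.
Since A_1A_3² = 521 ≥ 409 + 64 = 473, the angle opposite A_1A_3 is not acute, so the smallest enclosing circle has A_1A_3 as diameter.
Centre = midpoint of A_1A_3 = (-3.5, -2), r² = 521/4 = 130.25.
Centre = (-3.5, -2).

(-3.5, -2)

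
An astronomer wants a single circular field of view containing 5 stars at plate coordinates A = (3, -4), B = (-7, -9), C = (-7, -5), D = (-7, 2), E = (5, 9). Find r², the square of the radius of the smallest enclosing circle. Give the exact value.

117

A smallest enclosing disk is always determined by at most three of the input points on its boundary.
The farthest pair is B–E with squared distance 468. The circle on this segment as diameter has centre (-1, 0) and r² = 468/4 = 117.
Check A: distance² to centre = 32 ≤ 117, so it lies inside.
All remaining points lie in this disk, and no smaller disk contains both endpoints, so this is the minimum enclosing circle.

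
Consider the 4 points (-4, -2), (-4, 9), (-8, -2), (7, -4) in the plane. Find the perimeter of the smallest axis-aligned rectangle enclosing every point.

Width = max x − min x = 7 − (-8) = 15.
Height = max y − min y = 9 − (-4) = 13.
Perimeter = 2(15 + 13) = 56.

56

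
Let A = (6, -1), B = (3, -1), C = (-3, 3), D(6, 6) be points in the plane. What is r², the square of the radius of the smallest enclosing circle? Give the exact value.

485/18

By Welzl's lemma the MEC is supported by two points (diametrically opposite) or three points (on a circumcircle).
The minimum enclosing circle is determined by three boundary points: A, C, D.
Their circumcentre is (13/6, 2.5) with r² = 485/18.
The farthest remaining point B is at distance² 233/18 ≤ 485/18.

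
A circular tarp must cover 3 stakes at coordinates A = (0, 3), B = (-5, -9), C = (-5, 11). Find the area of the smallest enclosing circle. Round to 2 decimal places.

314.16

Side lengths²: AB² = 169, AC² = 89, BC² = 400.
Since BC² = 400 ≥ 169 + 89 = 258, the angle opposite BC is not acute, so the smallest enclosing circle has BC as diameter.
Centre = midpoint of BC = (-5, 1), r² = 400/4 = 100.
Area = π·r² = π·100 ≈ 314.16.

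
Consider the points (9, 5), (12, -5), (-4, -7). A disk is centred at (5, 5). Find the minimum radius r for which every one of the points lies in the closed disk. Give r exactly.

The required radius is the distance from (5, 5) to the farthest point.
Squared distances: 16, 149, 225.
Maximum is 225, attained at (-4, -7).
r = √225 = 15.

15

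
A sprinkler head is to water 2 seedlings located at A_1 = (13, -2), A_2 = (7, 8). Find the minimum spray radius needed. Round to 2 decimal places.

The smallest circle enclosing two points has them as diameter endpoints.
Centre = midpoint = (10, 3); r² = |A_1A_2|²/4 = 136/4 = 34.
r = √34 ≈ 5.83.

5.83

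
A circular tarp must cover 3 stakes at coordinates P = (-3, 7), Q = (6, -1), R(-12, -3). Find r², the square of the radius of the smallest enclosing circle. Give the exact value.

82

Side lengths²: PQ² = 145, PR² = 181, QR² = 328.
Since QR² = 328 ≥ 181 + 145 = 326, the angle opposite QR is not acute, so the smallest enclosing circle has QR as diameter.
Centre = midpoint of QR = (-3, -2), r² = 328/4 = 82.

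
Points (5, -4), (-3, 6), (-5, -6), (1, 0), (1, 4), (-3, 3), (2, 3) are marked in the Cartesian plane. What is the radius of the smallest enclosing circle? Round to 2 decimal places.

6.85

By Welzl's lemma the MEC is supported by two points (diametrically opposite) or three points (on a circumcircle).
The minimum enclosing circle is determined by three boundary points: (5, -4), (-3, 6), (-5, -6).
Their circumcentre is (-26/29, -15/29) with r² = 39442/841.
The farthest remaining point (1, 4) is at distance² 20186/841 ≤ 39442/841.
r = √(39442/841) ≈ 6.85.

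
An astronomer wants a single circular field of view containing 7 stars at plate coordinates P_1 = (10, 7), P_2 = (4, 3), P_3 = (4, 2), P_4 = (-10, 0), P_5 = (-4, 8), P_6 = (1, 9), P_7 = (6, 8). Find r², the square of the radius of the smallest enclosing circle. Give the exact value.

112.25

The minimum enclosing circle of a finite set is fixed by two of the points (as a diameter) or three (as a circumcircle).
The farthest pair is P_1–P_4 with squared distance 449. The circle on this segment as diameter has centre (0, 3.5) and r² = 449/4 = 112.25.
Check P_2: distance² to centre = 16.25 ≤ 112.25, so it lies inside.
All remaining points lie in this disk, and no smaller disk contains both endpoints, so this is the minimum enclosing circle.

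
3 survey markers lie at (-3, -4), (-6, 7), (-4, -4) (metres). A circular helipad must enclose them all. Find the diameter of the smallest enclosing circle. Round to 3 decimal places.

11.402

Call the three points A, B, C in the order given.
Side lengths²: AB² = 130, AC² = 1, BC² = 125.
Since AB² = 130 ≥ 125 + 1 = 126, the angle opposite AB is not acute, so the smallest enclosing circle has AB as diameter.
Centre = midpoint of AB = (-4.5, 1.5), r² = 130/4 = 32.5.
Diameter = 2r = 2√(32.5) ≈ 11.402.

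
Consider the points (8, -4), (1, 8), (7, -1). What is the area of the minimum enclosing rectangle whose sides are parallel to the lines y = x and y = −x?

In coordinates u = x + y, v = x − y the rectangle is axis-aligned; the map (x,y)→(u,v) scales areas by 2.
u-values: 4, 9, 6; range = 9 − 4 = 5.
v-values: 12, -7, 8; range = 12 − (-7) = 19.
Area = (5 × 19) / 2 = 47.5.

47.5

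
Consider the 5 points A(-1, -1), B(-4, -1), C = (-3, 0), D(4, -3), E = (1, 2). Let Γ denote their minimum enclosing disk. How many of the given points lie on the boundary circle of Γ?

By Welzl's lemma the MEC is supported by two points (diametrically opposite) or three points (on a circumcircle).
The farthest pair is B–D with squared distance 68. The circle on this segment as diameter has centre (0, -2) and r² = 68/4 = 17.
Check A: distance² to centre = 2 ≤ 17, so it lies inside.
All remaining points lie in this disk, and no smaller disk contains both endpoints, so this is the minimum enclosing circle.
The points at distance exactly r from the centre are B, D, E — 3 points.

3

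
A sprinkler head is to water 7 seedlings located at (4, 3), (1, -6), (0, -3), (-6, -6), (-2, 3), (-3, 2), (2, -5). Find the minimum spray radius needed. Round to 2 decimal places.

By Welzl's lemma the MEC is supported by two points (diametrically opposite) or three points (on a circumcircle).
The farthest pair is (4, 3)–(-6, -6) with squared distance 181. The circle on this segment as diameter has centre (-1, -1.5) and r² = 181/4 = 45.25.
Check (1, -6): distance² to centre = 24.25 ≤ 45.25, so it lies inside.
All remaining points lie in this disk, and no smaller disk contains both endpoints, so this is the minimum enclosing circle.
r = √(45.25) ≈ 6.73.

6.73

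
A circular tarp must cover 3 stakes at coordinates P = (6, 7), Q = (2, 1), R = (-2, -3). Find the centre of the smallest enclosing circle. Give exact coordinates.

(2, 2)

Side lengths²: PQ² = 52, PR² = 164, QR² = 32.
Since PR² = 164 ≥ 52 + 32 = 84, the angle opposite PR is not acute, so the smallest enclosing circle has PR as diameter.
Centre = midpoint of PR = (2, 2), r² = 164/4 = 41.
Centre = (2, 2).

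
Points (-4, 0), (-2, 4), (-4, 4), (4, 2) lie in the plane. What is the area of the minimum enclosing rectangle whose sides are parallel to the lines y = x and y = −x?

50

In coordinates u = x + y, v = x − y the rectangle is axis-aligned; the map (x,y)→(u,v) scales areas by 2.
u-values: -4, 2, 0, 6; range = 6 − (-4) = 10.
v-values: -4, -6, -8, 2; range = 2 − (-8) = 10.
Area = (10 × 10) / 2 = 50.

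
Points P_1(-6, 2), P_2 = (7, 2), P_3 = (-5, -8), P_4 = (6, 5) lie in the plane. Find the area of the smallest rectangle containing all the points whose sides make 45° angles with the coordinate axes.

In coordinates u = x + y, v = x − y the rectangle is axis-aligned; the map (x,y)→(u,v) scales areas by 2.
u-values: -4, 9, -13, 11; range = 11 − (-13) = 24.
v-values: -8, 5, 3, 1; range = 5 − (-8) = 13.
Area = (24 × 13) / 2 = 156.

156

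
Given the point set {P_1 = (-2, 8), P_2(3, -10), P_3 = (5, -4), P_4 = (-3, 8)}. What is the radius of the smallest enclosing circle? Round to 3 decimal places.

A smallest enclosing disk is always determined by at most three of the input points on its boundary.
The farthest pair is P_2–P_4 with squared distance 360. The circle on this segment as diameter has centre (0, -1) and r² = 360/4 = 90.
Check P_1: distance² to centre = 85 ≤ 90, so it lies inside.
All remaining points lie in this disk, and no smaller disk contains both endpoints, so this is the minimum enclosing circle.
r = √90 ≈ 9.487.

9.487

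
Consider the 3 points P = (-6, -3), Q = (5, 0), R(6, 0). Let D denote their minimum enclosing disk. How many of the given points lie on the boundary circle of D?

2

Side lengths²: PQ² = 130, PR² = 153, QR² = 1.
Since PR² = 153 ≥ 130 + 1 = 131, the angle opposite PR is not acute, so the smallest enclosing circle has PR as diameter.
Centre = midpoint of PR = (0, -1.5), r² = 153/4 = 38.25.
The points at distance exactly r from the centre are P, R — 2 points.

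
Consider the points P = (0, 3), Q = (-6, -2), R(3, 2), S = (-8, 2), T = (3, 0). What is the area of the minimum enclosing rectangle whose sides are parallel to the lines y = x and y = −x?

84.5

In coordinates u = x + y, v = x − y the rectangle is axis-aligned; the map (x,y)→(u,v) scales areas by 2.
u-values: 3, -8, 5, -6, 3; range = 5 − (-8) = 13.
v-values: -3, -4, 1, -10, 3; range = 3 − (-10) = 13.
Area = (13 × 13) / 2 = 84.5.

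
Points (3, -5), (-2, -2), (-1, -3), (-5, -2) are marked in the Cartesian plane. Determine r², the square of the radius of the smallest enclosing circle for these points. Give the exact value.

18.25

A smallest enclosing disk is always determined by at most three of the input points on its boundary.
The farthest pair is (3, -5)–(-5, -2) with squared distance 73. The circle on this segment as diameter has centre (-1, -3.5) and r² = 73/4 = 18.25.
Check (-2, -2): distance² to centre = 3.25 ≤ 18.25, so it lies inside.
All remaining points lie in this disk, and no smaller disk contains both endpoints, so this is the minimum enclosing circle.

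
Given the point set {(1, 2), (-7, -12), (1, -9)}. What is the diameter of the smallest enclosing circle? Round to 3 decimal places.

16.125

Call the three points A, B, C in the order given.
Side lengths²: AB² = 260, AC² = 121, BC² = 73.
Since AB² = 260 ≥ 121 + 73 = 194, the angle opposite AB is not acute, so the smallest enclosing circle has AB as diameter.
Centre = midpoint of AB = (-3, -5), r² = 260/4 = 65.
Diameter = 2r = 2√65 ≈ 16.125.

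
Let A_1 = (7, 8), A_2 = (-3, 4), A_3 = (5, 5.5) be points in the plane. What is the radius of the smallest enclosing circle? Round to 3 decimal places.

Side lengths²: A_1A_2² = 116, A_1A_3² = 10.25, A_2A_3² = 66.25.
Since A_1A_2² = 116 ≥ 66.25 + 10.25 = 76.5, the angle opposite A_1A_2 is not acute, so the smallest enclosing circle has A_1A_2 as diameter.
Centre = midpoint of A_1A_2 = (2, 6), r² = 116/4 = 29.
r = √29 ≈ 5.385.

5.385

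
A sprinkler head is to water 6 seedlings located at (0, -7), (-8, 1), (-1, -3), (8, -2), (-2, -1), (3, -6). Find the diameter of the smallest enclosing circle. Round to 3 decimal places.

16.279

By Welzl's lemma the MEC is supported by two points (diametrically opposite) or three points (on a circumcircle).
The farthest pair is (-8, 1)–(8, -2) with squared distance 265. The circle on this segment as diameter has centre (0, -0.5) and r² = 265/4 = 66.25.
Check (0, -7): distance² to centre = 42.25 ≤ 66.25, so it lies inside.
All remaining points lie in this disk, and no smaller disk contains both endpoints, so this is the minimum enclosing circle.
Diameter = 2r = 2√(66.25) ≈ 16.279.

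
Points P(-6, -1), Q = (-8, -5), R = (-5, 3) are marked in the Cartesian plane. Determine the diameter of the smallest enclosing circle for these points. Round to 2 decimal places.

8.54

Side lengths²: PQ² = 20, PR² = 17, QR² = 73.
Since QR² = 73 ≥ 20 + 17 = 37, the angle opposite QR is not acute, so the smallest enclosing circle has QR as diameter.
Centre = midpoint of QR = (-6.5, -1), r² = 73/4 = 18.25.
Diameter = 2r = 2√(18.25) ≈ 8.54.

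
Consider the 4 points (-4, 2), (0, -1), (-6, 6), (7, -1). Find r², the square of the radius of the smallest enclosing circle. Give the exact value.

54.5

The farthest pair is (-6, 6)–(7, -1) with squared distance 218. The circle on this segment as diameter has centre (0.5, 2.5) and r² = 218/4 = 54.5.
Check (-4, 2): distance² to centre = 20.5 ≤ 54.5, so it lies inside.
All remaining points lie in this disk, and no smaller disk contains both endpoints, so this is the minimum enclosing circle.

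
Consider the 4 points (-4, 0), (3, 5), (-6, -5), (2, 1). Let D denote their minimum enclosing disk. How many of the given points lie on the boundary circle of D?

The minimum enclosing circle of a finite set is fixed by two of the points (as a diameter) or three (as a circumcircle).
The farthest pair is (3, 5)–(-6, -5) with squared distance 181. The circle on this segment as diameter has centre (-1.5, 0) and r² = 181/4 = 45.25.
Check (-4, 0): distance² to centre = 6.25 ≤ 45.25, so it lies inside.
All remaining points lie in this disk, and no smaller disk contains both endpoints, so this is the minimum enclosing circle.
The points at distance exactly r from the centre are (3, 5), (-6, -5) — 2 points.

2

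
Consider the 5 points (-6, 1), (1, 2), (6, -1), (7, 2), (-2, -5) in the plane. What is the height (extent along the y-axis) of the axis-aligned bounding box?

max y = 2, min y = -5, so height = 7.

7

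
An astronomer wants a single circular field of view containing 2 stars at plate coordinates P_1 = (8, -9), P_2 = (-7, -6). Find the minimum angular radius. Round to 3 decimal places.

The smallest circle enclosing two points has them as diameter endpoints.
Centre = midpoint = (0.5, -7.5); r² = |P_1P_2|²/4 = 234/4 = 58.5.
r = √(58.5) ≈ 7.649.

7.649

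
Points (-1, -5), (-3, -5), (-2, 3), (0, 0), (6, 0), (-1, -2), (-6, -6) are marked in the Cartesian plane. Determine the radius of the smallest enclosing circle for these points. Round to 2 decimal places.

6.71

By Welzl's lemma the MEC is supported by two points (diametrically opposite) or three points (on a circumcircle).
The farthest pair is (6, 0)–(-6, -6) with squared distance 180. The circle on this segment as diameter has centre (0, -3) and r² = 180/4 = 45.
Check (-1, -5): distance² to centre = 5 ≤ 45, so it lies inside.
All remaining points lie in this disk, and no smaller disk contains both endpoints, so this is the minimum enclosing circle.
r = √45 ≈ 6.71.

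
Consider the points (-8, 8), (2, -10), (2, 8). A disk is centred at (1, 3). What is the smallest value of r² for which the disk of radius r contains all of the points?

170

The required radius is the distance from (1, 3) to the farthest point.
Squared distances: 106, 170, 26.
Maximum is 170, attained at (2, -10).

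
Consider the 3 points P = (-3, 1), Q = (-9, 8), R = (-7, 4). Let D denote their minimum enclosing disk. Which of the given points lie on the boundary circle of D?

P, Q

Side lengths²: PQ² = 85, PR² = 25, QR² = 20.
Since PQ² = 85 ≥ 25 + 20 = 45, the angle opposite PQ is not acute, so the smallest enclosing circle has PQ as diameter.
Centre = midpoint of PQ = (-6, 4.5), r² = 85/4 = 21.25.
The points at distance exactly r from the centre are P, Q — 2 points.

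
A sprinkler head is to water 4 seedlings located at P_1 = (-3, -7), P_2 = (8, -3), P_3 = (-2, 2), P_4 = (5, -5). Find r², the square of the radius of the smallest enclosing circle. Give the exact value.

28085/722

A smallest enclosing disk is always determined by at most three of the input points on its boundary.
The minimum enclosing circle is determined by three boundary points: P_1, P_2, P_3.
Their circumcentre is (67/38, -113/38) with r² = 28085/722.
The farthest remaining point P_4 is at distance² 10529/722 ≤ 28085/722.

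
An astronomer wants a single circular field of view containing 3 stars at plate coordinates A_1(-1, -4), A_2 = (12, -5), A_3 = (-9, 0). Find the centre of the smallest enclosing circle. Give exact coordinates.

(1.5, -2.5)

Side lengths²: A_1A_2² = 170, A_1A_3² = 80, A_2A_3² = 466.
Since A_2A_3² = 466 ≥ 170 + 80 = 250, the angle opposite A_2A_3 is not acute, so the smallest enclosing circle has A_2A_3 as diameter.
Centre = midpoint of A_2A_3 = (1.5, -2.5), r² = 466/4 = 116.5.
Centre = (1.5, -2.5).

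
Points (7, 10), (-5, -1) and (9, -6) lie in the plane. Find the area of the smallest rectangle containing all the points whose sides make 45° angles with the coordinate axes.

218.5

In coordinates u = x + y, v = x − y the rectangle is axis-aligned; the map (x,y)→(u,v) scales areas by 2.
u-values: 17, -6, 3; range = 17 − (-6) = 23.
v-values: -3, -4, 15; range = 15 − (-4) = 19.
Area = (23 × 19) / 2 = 218.5.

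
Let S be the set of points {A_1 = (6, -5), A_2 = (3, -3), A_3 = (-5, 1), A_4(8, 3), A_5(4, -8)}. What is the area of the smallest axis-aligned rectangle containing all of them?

143

x ranges over [-5, 8], width 13.
y ranges over [-8, 3], height 11.
Area = 13 × 11 = 143.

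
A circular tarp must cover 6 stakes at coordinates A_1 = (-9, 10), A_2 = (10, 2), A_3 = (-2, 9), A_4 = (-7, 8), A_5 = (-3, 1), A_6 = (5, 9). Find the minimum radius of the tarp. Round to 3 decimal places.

10.308

The minimum enclosing circle of a finite set is fixed by two of the points (as a diameter) or three (as a circumcircle).
The farthest pair is A_1–A_2 with squared distance 425. The circle on this segment as diameter has centre (0.5, 6) and r² = 425/4 = 106.25.
Check A_3: distance² to centre = 15.25 ≤ 106.25, so it lies inside.
All remaining points lie in this disk, and no smaller disk contains both endpoints, so this is the minimum enclosing circle.
r = √(106.25) ≈ 10.308.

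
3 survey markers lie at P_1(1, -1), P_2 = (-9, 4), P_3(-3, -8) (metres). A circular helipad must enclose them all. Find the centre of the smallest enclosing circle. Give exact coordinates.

(-17/3, -11/6)

Side lengths²: P_1P_2² = 125, P_1P_3² = 65, P_2P_3² = 180.
Since P_2P_3² = 180 < 125 + 65 = 190, the triangle is acute, so the smallest enclosing circle is the circumcircle.
Circumcentre = (-17/3, -11/6), r² = 1625/36.
Centre = (-17/3, -11/6).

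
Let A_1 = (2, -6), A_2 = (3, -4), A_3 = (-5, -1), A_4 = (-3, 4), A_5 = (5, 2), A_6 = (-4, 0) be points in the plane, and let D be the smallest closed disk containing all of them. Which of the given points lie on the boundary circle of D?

A smallest enclosing disk is always determined by at most three of the input points on its boundary.
The minimum enclosing circle is determined by three boundary points: A_1, A_4, A_5.
Their circumcentre is (1/14, -5/7) with r² = 6205/196.
The farthest remaining point A_3 is at distance² 5057/196 ≤ 6205/196.
The points at distance exactly r from the centre are A_1, A_4, A_5 — 3 points.

A_1, A_4, A_5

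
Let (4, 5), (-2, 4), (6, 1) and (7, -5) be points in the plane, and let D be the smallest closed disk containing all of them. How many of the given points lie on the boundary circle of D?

A smallest enclosing disk is always determined by at most three of the input points on its boundary.
The farthest pair is (-2, 4)–(7, -5) with squared distance 162. The circle on this segment as diameter has centre (2.5, -0.5) and r² = 162/4 = 40.5.
Check (4, 5): distance² to centre = 32.5 ≤ 40.5, so it lies inside.
All remaining points lie in this disk, and no smaller disk contains both endpoints, so this is the minimum enclosing circle.
The points at distance exactly r from the centre are (-2, 4), (7, -5) — 2 points.

2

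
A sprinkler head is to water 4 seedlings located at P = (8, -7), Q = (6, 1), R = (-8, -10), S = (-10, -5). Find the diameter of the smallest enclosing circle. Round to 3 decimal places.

18.229

By Welzl's lemma the MEC is supported by two points (diametrically opposite) or three points (on a circumcircle).
The minimum enclosing circle is determined by three boundary points: P, Q, S.
Their circumcentre is (-31/35, -174/35) with r² = 101762/1225.
The farthest remaining point R is at distance² 92977/1225 ≤ 101762/1225.
Diameter = 2r = 2√(101762/1225) ≈ 18.229.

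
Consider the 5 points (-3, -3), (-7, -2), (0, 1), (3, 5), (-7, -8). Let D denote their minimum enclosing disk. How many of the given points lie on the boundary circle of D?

A smallest enclosing disk is always determined by at most three of the input points on its boundary.
The farthest pair is (3, 5)–(-7, -8) with squared distance 269. The circle on this segment as diameter has centre (-2, -1.5) and r² = 269/4 = 67.25.
Check (-3, -3): distance² to centre = 3.25 ≤ 67.25, so it lies inside.
All remaining points lie in this disk, and no smaller disk contains both endpoints, so this is the minimum enclosing circle.
The points at distance exactly r from the centre are (3, 5), (-7, -8) — 2 points.

2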